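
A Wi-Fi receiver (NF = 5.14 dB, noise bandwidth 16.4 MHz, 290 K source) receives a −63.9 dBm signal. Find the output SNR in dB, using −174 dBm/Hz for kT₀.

32.8 dB

Noise floor: N = −174 + 10 log₁₀(B) + NF
10 log₁₀(1.64×10⁷) = 72.15 dB
N = −174 + 72.15 + 5.14 = −96.71 dBm
SNR = P_sig − N = −63.9 − (−96.71) = 32.81 dB → 32.8 dB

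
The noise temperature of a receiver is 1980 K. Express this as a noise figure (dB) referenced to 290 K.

8.94 dB

F = 1 + T_e/T₀ = 1 + 1980/290 = 7.82759
NF = 10 log₁₀(7.82759) = 8.94 dB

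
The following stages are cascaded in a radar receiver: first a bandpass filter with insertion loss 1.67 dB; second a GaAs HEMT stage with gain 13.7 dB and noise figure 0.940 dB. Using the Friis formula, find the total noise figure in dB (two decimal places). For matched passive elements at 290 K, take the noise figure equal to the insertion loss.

2.61 dB

Convert to linear (a loss of L dB is a gain of −L dB): F_i = 10^(NF_i/10), G_i = 10^(G_i,dB/10)
  Stage 1: F_1 = 10^(1.67/10) = 1.469, G_1 = 10^(−1.67/10) = 0.6808
  Stage 2: F_2 = 10^(0.940/10) = 1.242, G_2 = 10^(13.7/10) = 23.44
Friis cascade:
  F = 1.469 + (1.242 − 1)/0.6808 = 1.824
NF = 10 log₁₀(1.824) = 2.61 dB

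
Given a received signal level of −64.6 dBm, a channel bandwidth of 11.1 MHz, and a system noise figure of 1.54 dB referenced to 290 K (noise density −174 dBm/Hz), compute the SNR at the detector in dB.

Noise floor: N = −174 + 10 log₁₀(B) + NF
10 log₁₀(1.11×10⁷) = 70.45 dB
N = −174 + 70.45 + 1.54 = −102.01 dBm
SNR = P_sig − N = −64.6 − (−102.01) = 37.41 dB → 37.4 dB

37.4 dB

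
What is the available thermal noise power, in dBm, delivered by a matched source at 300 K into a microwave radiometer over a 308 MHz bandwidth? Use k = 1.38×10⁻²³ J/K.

P_n = kTB = 1.38×10⁻²³ × 300 × 3.08×10⁸ = 1.28×10⁻¹² W
In dBm: 10 log₁₀(1.28×10⁻¹² / 10⁻³) = −88.9 dBm

−88.9 dBm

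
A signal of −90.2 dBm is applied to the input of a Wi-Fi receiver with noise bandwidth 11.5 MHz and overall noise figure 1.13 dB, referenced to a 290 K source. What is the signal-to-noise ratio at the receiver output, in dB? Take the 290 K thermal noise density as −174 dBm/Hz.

Noise floor: N = −174 + 10 log₁₀(B) + NF
10 log₁₀(1.15×10⁷) = 70.61 dB
N = −174 + 70.61 + 1.13 = −102.26 dBm
SNR = P_sig − N = −90.2 − (−102.26) = 12.06 dB → 12.1 dB

12.1 dB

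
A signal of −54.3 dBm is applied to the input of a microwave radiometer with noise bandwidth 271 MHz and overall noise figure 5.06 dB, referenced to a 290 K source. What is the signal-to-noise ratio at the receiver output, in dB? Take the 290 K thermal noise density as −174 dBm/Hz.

30.3 dB

Noise floor: N = −174 + 10 log₁₀(B) + NF
10 log₁₀(2.71×10⁸) = 84.33 dB
N = −174 + 84.33 + 5.06 = −84.61 dBm
SNR = P_sig − N = −54.3 − (−84.61) = 30.31 dB → 30.3 dB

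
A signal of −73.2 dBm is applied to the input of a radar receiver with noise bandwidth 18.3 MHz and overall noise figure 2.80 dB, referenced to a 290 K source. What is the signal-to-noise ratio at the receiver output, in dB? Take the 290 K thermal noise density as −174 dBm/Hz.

Noise floor: N = −174 + 10 log₁₀(B) + NF
10 log₁₀(1.83×10⁷) = 72.62 dB
N = −174 + 72.62 + 2.80 = −98.58 dBm
SNR = P_sig − N = −73.2 − (−98.58) = 25.38 dB → 25.4 dB

25.4 dB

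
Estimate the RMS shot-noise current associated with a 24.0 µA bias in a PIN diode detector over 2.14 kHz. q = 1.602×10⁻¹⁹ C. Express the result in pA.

I_n = √(2qI·B)
2qI·B = 2 × 1.602×10⁻¹⁹ × 2.40×10⁻⁵ × 2.14×10³ = 1.65×10⁻²⁰ A²
I_n = √(1.65×10⁻²⁰) = 1.28×10⁻¹⁰ A = 128 pA

128 pA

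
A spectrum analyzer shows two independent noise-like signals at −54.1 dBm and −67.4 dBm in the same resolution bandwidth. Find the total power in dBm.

−53.9 dBm

Convert to linear, add, convert back:
P₁ = 3.89×10⁻⁹ W, P₂ = 1.82×10⁻¹⁰ W
P_tot = 4.07×10⁻⁹ W → 10 log₁₀(P_tot / 10⁻³) = −53.9 dBm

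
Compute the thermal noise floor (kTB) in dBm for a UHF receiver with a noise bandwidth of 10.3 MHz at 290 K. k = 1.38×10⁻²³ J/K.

P_n = kTB = 1.38×10⁻²³ × 290 × 1.03×10⁷ = 4.12×10⁻¹⁴ W
In dBm: 10 log₁₀(4.12×10⁻¹⁴ / 10⁻³) = −103.8 dBm

−103.8 dBm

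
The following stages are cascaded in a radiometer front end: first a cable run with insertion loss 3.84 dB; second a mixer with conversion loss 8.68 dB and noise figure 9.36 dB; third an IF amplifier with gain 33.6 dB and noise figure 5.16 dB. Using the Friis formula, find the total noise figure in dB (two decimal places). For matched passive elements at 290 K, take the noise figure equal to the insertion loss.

17.90 dB

Convert to linear (a loss of L dB is a gain of −L dB): F_i = 10^(NF_i/10), G_i = 10^(G_i,dB/10)
  Stage 1: F_1 = 10^(3.84/10) = 2.421, G_1 = 10^(−3.84/10) = 0.4130
  Stage 2: F_2 = 10^(9.36/10) = 8.630, G_2 = 10^(−8.68/10) = 0.1355
  Stage 3: F_3 = 10^(5.16/10) = 3.281, G_3 = 10^(33.6/10) = 2291
Friis cascade:
  F = 2.421 + (8.630 − 1)/0.4130 + (3.281 − 1)/0.05598 = 61.64
NF = 10 log₁₀(61.64) = 17.90 dB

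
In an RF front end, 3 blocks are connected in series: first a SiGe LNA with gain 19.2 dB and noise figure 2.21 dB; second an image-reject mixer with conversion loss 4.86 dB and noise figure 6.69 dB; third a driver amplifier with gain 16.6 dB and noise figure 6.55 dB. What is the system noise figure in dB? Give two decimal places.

Convert to linear (a loss of L dB is a gain of −L dB): F_i = 10^(NF_i/10), G_i = 10^(G_i,dB/10)
  Stage 1: F_1 = 10^(2.21/10) = 1.663, G_1 = 10^(19.2/10) = 83.18
  Stage 2: F_2 = 10^(6.69/10) = 4.667, G_2 = 10^(−4.86/10) = 0.3266
  Stage 3: F_3 = 10^(6.55/10) = 4.519, G_3 = 10^(16.6/10) = 45.71
Friis cascade:
  F = 1.663 + (4.667 − 1)/83.18 + (4.519 − 1)/27.16 = 1.837
NF = 10 log₁₀(1.837) = 2.64 dB

2.64 dB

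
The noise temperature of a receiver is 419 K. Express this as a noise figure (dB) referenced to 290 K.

F = 1 + T_e/T₀ = 1 + 419/290 = 2.44483
NF = 10 log₁₀(2.44483) = 3.88 dB

3.88 dB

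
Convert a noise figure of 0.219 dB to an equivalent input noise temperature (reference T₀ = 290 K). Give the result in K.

F = 10^(0.219/10) = 1.05172
T_e = (F − 1)·T₀ = (1.05172 − 1) × 290 = 15.0 K

15.0 K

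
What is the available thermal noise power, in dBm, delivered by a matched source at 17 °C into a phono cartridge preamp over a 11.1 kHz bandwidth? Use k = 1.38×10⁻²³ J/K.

−133.5 dBm

T = 17 °C + 273.15 = 290.15 K
P_n = kTB = 1.38×10⁻²³ × 290.15 × 1.11×10⁴ = 4.44×10⁻¹⁷ W
In dBm: 10 log₁₀(4.44×10⁻¹⁷ / 10⁻³) = −133.5 dBm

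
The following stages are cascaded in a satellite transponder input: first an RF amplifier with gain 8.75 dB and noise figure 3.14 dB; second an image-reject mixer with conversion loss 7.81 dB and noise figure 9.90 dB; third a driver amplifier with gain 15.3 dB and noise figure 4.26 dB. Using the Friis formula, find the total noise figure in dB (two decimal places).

Convert to linear (a loss of L dB is a gain of −L dB): F_i = 10^(NF_i/10), G_i = 10^(G_i,dB/10)
  Stage 1: F_1 = 10^(3.14/10) = 2.061, G_1 = 10^(8.75/10) = 7.499
  Stage 2: F_2 = 10^(9.90/10) = 9.772, G_2 = 10^(−7.81/10) = 0.1656
  Stage 3: F_3 = 10^(4.26/10) = 2.667, G_3 = 10^(15.3/10) = 33.88
Friis cascade:
  F = 2.061 + (9.772 − 1)/7.499 + (2.667 − 1)/1.242 = 4.573
NF = 10 log₁₀(4.573) = 6.60 dB

6.60 dB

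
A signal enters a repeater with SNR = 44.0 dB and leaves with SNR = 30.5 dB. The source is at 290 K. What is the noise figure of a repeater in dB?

13.5 dB

NF (dB) = SNR_in(dB) − SNR_out(dB) when the source is at T₀
NF = 44.0 − 30.5 = 13.5 dB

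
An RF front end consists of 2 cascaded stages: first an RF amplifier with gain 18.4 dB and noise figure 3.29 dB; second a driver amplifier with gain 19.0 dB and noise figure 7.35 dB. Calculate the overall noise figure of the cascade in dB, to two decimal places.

Convert to linear (a loss of L dB is a gain of −L dB): F_i = 10^(NF_i/10), G_i = 10^(G_i,dB/10)
  Stage 1: F_1 = 10^(3.29/10) = 2.133, G_1 = 10^(18.4/10) = 69.18
  Stage 2: F_2 = 10^(7.35/10) = 5.433, G_2 = 10^(19.0/10) = 79.43
Friis cascade:
  F = 2.133 + (5.433 − 1)/69.18 = 2.197
NF = 10 log₁₀(2.197) = 3.42 dB

3.42 dB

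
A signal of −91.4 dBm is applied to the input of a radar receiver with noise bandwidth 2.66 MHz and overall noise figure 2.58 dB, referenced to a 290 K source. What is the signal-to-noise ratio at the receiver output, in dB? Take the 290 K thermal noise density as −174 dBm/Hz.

15.8 dB

Noise floor: N = −174 + 10 log₁₀(B) + NF
10 log₁₀(2.66×10⁶) = 64.25 dB
N = −174 + 64.25 + 2.58 = −107.17 dBm
SNR = P_sig − N = −91.4 − (−107.17) = 15.77 dB → 15.8 dB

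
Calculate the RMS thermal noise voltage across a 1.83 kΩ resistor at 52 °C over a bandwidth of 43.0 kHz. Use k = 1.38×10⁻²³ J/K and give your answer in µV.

T = 52 °C + 273.15 = 325.15 K
V_n = √(4kTRB)
4kTRB = 4 × 1.38×10⁻²³ × 325.15 × 1.83×10³ × 4.30×10⁴ = 1.41×10⁻¹² V²
V_n = √(1.41×10⁻¹²) = 1.19×10⁻⁶ V = 1.19 µV

1.19 µV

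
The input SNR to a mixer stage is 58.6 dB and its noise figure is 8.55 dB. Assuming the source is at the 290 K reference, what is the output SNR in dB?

50.05 dB

By definition F = SNR_in/SNR_out, so in dB: SNR_out = SNR_in − NF
SNR_out = 58.6 − 8.55 = 50.05 dB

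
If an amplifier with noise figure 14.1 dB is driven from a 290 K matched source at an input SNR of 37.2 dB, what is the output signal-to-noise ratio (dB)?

By definition F = SNR_in/SNR_out, so in dB: SNR_out = SNR_in − NF
SNR_out = 37.2 − 14.1 = 23.1 dB

23.1 dB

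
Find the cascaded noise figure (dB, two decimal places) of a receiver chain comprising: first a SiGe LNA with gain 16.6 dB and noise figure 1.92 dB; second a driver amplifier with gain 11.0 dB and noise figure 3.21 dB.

Convert to linear (a loss of L dB is a gain of −L dB): F_i = 10^(NF_i/10), G_i = 10^(G_i,dB/10)
  Stage 1: F_1 = 10^(1.92/10) = 1.556, G_1 = 10^(16.6/10) = 45.71
  Stage 2: F_2 = 10^(3.21/10) = 2.094, G_2 = 10^(11.0/10) = 12.59
Friis cascade:
  F = 1.556 + (2.094 − 1)/45.71 = 1.580
NF = 10 log₁₀(1.580) = 1.99 dB

1.99 dB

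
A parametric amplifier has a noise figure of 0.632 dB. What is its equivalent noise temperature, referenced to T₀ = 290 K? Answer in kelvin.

45.4 K

F = 10^(0.632/10) = 1.15664
T_e = (F − 1)·T₀ = (1.15664 − 1) × 290 = 45.4 K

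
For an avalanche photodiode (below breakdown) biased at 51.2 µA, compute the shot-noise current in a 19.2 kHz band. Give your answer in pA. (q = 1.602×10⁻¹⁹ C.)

561 pA

I_n = √(2qI·B)
2qI·B = 2 × 1.602×10⁻¹⁹ × 5.12×10⁻⁵ × 1.92×10⁴ = 3.15×10⁻¹⁹ A²
I_n = √(3.15×10⁻¹⁹) = 5.61×10⁻¹⁰ A = 561 pA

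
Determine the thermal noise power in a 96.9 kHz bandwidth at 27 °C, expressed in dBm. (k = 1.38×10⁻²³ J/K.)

T = 27 °C + 273.15 = 300.15 K
P_n = kTB = 1.38×10⁻²³ × 300.15 × 9.69×10⁴ = 4.01×10⁻¹⁶ W
In dBm: 10 log₁₀(4.01×10⁻¹⁶ / 10⁻³) = −124.0 dBm

−124.0 dBm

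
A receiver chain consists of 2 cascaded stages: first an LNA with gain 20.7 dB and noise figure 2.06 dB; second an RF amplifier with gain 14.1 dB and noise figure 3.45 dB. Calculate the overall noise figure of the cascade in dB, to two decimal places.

2.09 dB

Convert to linear (a loss of L dB is a gain of −L dB): F_i = 10^(NF_i/10), G_i = 10^(G_i,dB/10)
  Stage 1: F_1 = 10^(2.06/10) = 1.607, G_1 = 10^(20.7/10) = 117.5
  Stage 2: F_2 = 10^(3.45/10) = 2.213, G_2 = 10^(14.1/10) = 25.70
Friis cascade:
  F = 1.607 + (2.213 − 1)/117.5 = 1.617
NF = 10 log₁₀(1.617) = 2.09 dB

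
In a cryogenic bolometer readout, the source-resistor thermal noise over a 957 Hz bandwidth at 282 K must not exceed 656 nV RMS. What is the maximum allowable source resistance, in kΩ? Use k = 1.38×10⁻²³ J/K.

28.9 kΩ

Johnson–Nyquist: V_n = √(4kTRB) ⇒ R = V_n² / (4kTB)
4kTB = 4 × 1.38×10⁻²³ × 282 × 9.57×10² = 1.49×10⁻¹⁷
R = (6.56×10⁻⁷)² / 1.49×10⁻¹⁷ = 2.89×10⁴ Ω = 28.9 kΩ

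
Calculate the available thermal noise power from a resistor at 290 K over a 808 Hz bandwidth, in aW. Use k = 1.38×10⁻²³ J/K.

3.23 aW

P_n = kTB = 1.38×10⁻²³ × 290 × 8.08×10² = 3.23×10⁻¹⁸ W = 3.23 aW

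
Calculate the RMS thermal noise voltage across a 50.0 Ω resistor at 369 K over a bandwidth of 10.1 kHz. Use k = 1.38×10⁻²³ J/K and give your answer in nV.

101 nV

V_n = √(4kTRB)
4kTRB = 4 × 1.38×10⁻²³ × 369 × 5.00×10¹ × 1.01×10⁴ = 1.03×10⁻¹⁴ V²
V_n = √(1.03×10⁻¹⁴) = 1.01×10⁻⁷ V = 101 nV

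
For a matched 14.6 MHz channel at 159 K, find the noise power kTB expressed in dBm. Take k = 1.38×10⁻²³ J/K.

P_n = kTB = 1.38×10⁻²³ × 159 × 1.46×10⁷ = 3.20×10⁻¹⁴ W
In dBm: 10 log₁₀(3.20×10⁻¹⁴ / 10⁻³) = −104.9 dBm

−104.9 dBm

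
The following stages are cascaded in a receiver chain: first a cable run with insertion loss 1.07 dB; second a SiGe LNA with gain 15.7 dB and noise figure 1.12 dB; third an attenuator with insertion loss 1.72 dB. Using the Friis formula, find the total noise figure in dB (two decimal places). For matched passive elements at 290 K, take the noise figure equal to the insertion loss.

2.23 dB

Convert to linear (a loss of L dB is a gain of −L dB): F_i = 10^(NF_i/10), G_i = 10^(G_i,dB/10)
  Stage 1: F_1 = 10^(1.07/10) = 1.279, G_1 = 10^(−1.07/10) = 0.7816
  Stage 2: F_2 = 10^(1.12/10) = 1.294, G_2 = 10^(15.7/10) = 37.15
  Stage 3: F_3 = 10^(1.72/10) = 1.486, G_3 = 10^(−1.72/10) = 0.6730
Friis cascade:
  F = 1.279 + (1.294 − 1)/0.7816 + (1.486 − 1)/29.04 = 1.673
NF = 10 log₁₀(1.673) = 2.23 dB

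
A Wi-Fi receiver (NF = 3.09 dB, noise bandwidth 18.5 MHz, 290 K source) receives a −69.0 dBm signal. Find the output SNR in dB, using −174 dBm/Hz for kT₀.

29.2 dB

Noise floor: N = −174 + 10 log₁₀(B) + NF
10 log₁₀(1.85×10⁷) = 72.67 dB
N = −174 + 72.67 + 3.09 = −98.24 dBm
SNR = P_sig − N = −69.0 − (−98.24) = 29.24 dB → 29.2 dB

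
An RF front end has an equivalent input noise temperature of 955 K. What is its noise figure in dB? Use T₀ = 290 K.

F = 1 + T_e/T₀ = 1 + 955/290 = 4.2931
NF = 10 log₁₀(4.2931) = 6.33 dB

6.33 dB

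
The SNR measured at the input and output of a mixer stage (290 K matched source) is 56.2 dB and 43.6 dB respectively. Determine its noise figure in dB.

NF (dB) = SNR_in(dB) − SNR_out(dB) when the source is at T₀
NF = 56.2 − 43.6 = 12.6 dB

12.6 dB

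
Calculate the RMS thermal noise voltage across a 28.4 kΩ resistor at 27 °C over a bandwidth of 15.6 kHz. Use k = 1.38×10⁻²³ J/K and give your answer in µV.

2.71 µV

T = 27 °C + 273.15 = 300.15 K
V_n = √(4kTRB)
4kTRB = 4 × 1.38×10⁻²³ × 300.15 × 2.84×10⁴ × 1.56×10⁴ = 7.34×10⁻¹² V²
V_n = √(7.34×10⁻¹²) = 2.71×10⁻⁶ V = 2.71 µV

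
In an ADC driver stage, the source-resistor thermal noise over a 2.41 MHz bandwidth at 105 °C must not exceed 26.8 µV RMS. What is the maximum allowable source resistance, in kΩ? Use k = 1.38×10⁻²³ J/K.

14.3 kΩ

T = 105 °C + 273.15 = 378.15 K
Johnson–Nyquist: V_n = √(4kTRB) ⇒ R = V_n² / (4kTB)
4kTB = 4 × 1.38×10⁻²³ × 378.15 × 2.41×10⁶ = 5.03×10⁻¹⁴
R = (2.68×10⁻⁵)² / 5.03×10⁻¹⁴ = 1.43×10⁴ Ω = 14.3 kΩ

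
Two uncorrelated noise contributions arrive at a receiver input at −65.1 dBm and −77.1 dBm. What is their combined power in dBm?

Convert to linear, add, convert back:
P₁ = 3.09×10⁻¹⁰ W, P₂ = 1.95×10⁻¹¹ W
P_tot = 3.29×10⁻¹⁰ W → 10 log₁₀(P_tot / 10⁻³) = −64.8 dBm

−64.8 dBm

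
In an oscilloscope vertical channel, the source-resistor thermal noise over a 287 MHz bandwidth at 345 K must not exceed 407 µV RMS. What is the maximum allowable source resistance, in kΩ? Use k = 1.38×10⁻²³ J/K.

Johnson–Nyquist: V_n = √(4kTRB) ⇒ R = V_n² / (4kTB)
4kTB = 4 × 1.38×10⁻²³ × 345 × 2.87×10⁸ = 5.47×10⁻¹²
R = (4.07×10⁻⁴)² / 5.47×10⁻¹² = 3.03×10⁴ Ω = 30.3 kΩ

30.3 kΩ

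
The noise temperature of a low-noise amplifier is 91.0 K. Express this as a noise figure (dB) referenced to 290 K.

1.19 dB

F = 1 + T_e/T₀ = 1 + 91.0/290 = 1.31379
NF = 10 log₁₀(1.31379) = 1.19 dB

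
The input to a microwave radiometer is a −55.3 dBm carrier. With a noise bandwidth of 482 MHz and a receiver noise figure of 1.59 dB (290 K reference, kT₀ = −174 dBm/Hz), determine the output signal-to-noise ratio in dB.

Noise floor: N = −174 + 10 log₁₀(B) + NF
10 log₁₀(4.82×10⁸) = 86.83 dB
N = −174 + 86.83 + 1.59 = −85.58 dBm
SNR = P_sig − N = −55.3 − (−85.58) = 30.28 dB → 30.3 dB

30.3 dB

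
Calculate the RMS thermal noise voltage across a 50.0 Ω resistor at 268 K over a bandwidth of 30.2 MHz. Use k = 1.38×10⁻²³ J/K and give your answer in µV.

4.73 µV

V_n = √(4kTRB)
4kTRB = 4 × 1.38×10⁻²³ × 268 × 5.00×10¹ × 3.02×10⁷ = 2.23×10⁻¹¹ V²
V_n = √(2.23×10⁻¹¹) = 4.73×10⁻⁶ V = 4.73 µV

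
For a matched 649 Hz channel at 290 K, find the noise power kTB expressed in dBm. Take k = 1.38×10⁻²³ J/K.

−145.9 dBm

P_n = kTB = 1.38×10⁻²³ × 290 × 6.49×10² = 2.60×10⁻¹⁸ W
In dBm: 10 log₁₀(2.60×10⁻¹⁸ / 10⁻³) = −145.9 dBm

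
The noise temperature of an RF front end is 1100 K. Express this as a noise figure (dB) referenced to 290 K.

6.81 dB

F = 1 + T_e/T₀ = 1 + 1100/290 = 4.7931
NF = 10 log₁₀(4.7931) = 6.81 dB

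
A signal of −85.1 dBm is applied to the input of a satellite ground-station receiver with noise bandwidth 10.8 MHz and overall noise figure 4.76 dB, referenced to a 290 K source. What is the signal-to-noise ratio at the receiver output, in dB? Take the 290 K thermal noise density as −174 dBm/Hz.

13.8 dB

Noise floor: N = −174 + 10 log₁₀(B) + NF
10 log₁₀(1.08×10⁷) = 70.33 dB
N = −174 + 70.33 + 4.76 = −98.91 dBm
SNR = P_sig − N = −85.1 − (−98.91) = 13.81 dB → 13.8 dB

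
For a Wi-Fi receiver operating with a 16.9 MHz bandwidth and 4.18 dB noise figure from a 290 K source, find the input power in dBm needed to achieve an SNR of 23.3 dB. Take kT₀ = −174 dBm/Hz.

Sensitivity = −174 + 10 log₁₀(B) + NF + SNR_min
= −174 + 72.28 + 4.18 + 23.3
= −74.24 dBm → −74.2 dBm

−74.2 dBm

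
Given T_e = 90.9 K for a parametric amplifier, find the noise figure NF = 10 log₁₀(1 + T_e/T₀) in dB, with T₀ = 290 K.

F = 1 + T_e/T₀ = 1 + 90.9/290 = 1.31345
NF = 10 log₁₀(1.31345) = 1.18 dB

1.18 dB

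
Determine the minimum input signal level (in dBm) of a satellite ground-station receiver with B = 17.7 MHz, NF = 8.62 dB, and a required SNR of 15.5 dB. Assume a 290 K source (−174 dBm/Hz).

Sensitivity = −174 + 10 log₁₀(B) + NF + SNR_min
= −174 + 72.48 + 8.62 + 15.5
= −77.40 dBm → −77.4 dBm

−77.4 dBm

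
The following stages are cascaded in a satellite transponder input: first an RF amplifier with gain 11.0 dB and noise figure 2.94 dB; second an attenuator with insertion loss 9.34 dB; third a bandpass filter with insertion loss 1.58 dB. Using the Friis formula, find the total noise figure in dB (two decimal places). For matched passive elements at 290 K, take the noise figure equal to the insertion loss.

4.58 dB

Convert to linear (a loss of L dB is a gain of −L dB): F_i = 10^(NF_i/10), G_i = 10^(G_i,dB/10)
  Stage 1: F_1 = 10^(2.94/10) = 1.968, G_1 = 10^(11.0/10) = 12.59
  Stage 2: F_2 = 10^(9.34/10) = 8.590, G_2 = 10^(−9.34/10) = 0.1164
  Stage 3: F_3 = 10^(1.58/10) = 1.439, G_3 = 10^(−1.58/10) = 0.6950
Friis cascade:
  F = 1.968 + (8.590 − 1)/12.59 + (1.439 − 1)/1.466 = 2.870
NF = 10 log₁₀(2.870) = 4.58 dB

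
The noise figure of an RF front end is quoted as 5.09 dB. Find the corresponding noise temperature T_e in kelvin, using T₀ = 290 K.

646 K

F = 10^(5.09/10) = 3.22849
T_e = (F − 1)·T₀ = (3.22849 − 1) × 290 = 646 K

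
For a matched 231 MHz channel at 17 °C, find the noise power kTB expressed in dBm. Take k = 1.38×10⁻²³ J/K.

T = 17 °C + 273.15 = 290.15 K
P_n = kTB = 1.38×10⁻²³ × 290.15 × 2.31×10⁸ = 9.25×10⁻¹³ W
In dBm: 10 log₁₀(9.25×10⁻¹³ / 10⁻³) = −90.3 dBm

−90.3 dBm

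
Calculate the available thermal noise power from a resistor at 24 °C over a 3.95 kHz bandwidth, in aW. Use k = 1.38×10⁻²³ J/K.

T = 24 °C + 273.15 = 297.15 K
P_n = kTB = 1.38×10⁻²³ × 297.15 × 3.95×10³ = 1.62×10⁻¹⁷ W = 16.2 aW

16.2 aW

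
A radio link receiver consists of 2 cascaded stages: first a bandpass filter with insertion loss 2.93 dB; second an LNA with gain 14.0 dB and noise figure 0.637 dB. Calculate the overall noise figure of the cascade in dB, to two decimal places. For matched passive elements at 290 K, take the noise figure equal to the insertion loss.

Convert to linear (a loss of L dB is a gain of −L dB): F_i = 10^(NF_i/10), G_i = 10^(G_i,dB/10)
  Stage 1: F_1 = 10^(2.93/10) = 1.963, G_1 = 10^(−2.93/10) = 0.5093
  Stage 2: F_2 = 10^(0.637/10) = 1.158, G_2 = 10^(14.0/10) = 25.12
Friis cascade:
  F = 1.963 + (1.158 − 1)/0.5093 = 2.274
NF = 10 log₁₀(2.274) = 3.57 dB

3.57 dB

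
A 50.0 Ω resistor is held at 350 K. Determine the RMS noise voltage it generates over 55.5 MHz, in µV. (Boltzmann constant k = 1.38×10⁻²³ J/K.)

7.32 µV

V_n = √(4kTRB)
4kTRB = 4 × 1.38×10⁻²³ × 350 × 5.00×10¹ × 5.55×10⁷ = 5.36×10⁻¹¹ V²
V_n = √(5.36×10⁻¹¹) = 7.32×10⁻⁶ V = 7.32 µV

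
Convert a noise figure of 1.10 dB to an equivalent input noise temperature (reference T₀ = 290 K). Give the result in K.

F = 10^(1.10/10) = 1.28825
T_e = (F − 1)·T₀ = (1.28825 − 1) × 290 = 83.6 K

83.6 K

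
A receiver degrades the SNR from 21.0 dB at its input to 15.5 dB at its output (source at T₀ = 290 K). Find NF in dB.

NF (dB) = SNR_in(dB) − SNR_out(dB) when the source is at T₀
NF = 21.0 − 15.5 = 5.5 dB

5.5 dB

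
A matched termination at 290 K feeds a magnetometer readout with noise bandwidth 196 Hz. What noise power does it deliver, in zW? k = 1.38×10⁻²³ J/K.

P_n = kTB = 1.38×10⁻²³ × 290 × 1.96×10² = 7.84×10⁻¹⁹ W = 784 zW

784 zW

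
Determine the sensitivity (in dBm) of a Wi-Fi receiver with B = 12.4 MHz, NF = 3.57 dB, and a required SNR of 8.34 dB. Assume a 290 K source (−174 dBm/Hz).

Sensitivity = −174 + 10 log₁₀(B) + NF + SNR_min
= −174 + 70.93 + 3.57 + 8.34
= −91.16 dBm → −91.2 dBm

−91.2 dBm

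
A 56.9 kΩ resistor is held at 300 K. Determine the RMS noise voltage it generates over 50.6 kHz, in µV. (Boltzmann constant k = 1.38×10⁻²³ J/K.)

V_n = √(4kTRB)
4kTRB = 4 × 1.38×10⁻²³ × 300 × 5.69×10⁴ × 5.06×10⁴ = 4.77×10⁻¹¹ V²
V_n = √(4.77×10⁻¹¹) = 6.90×10⁻⁶ V = 6.90 µV

6.90 µV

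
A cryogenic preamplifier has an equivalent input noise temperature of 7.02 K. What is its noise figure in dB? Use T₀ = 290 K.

0.104 dB

F = 1 + T_e/T₀ = 1 + 7.02/290 = 1.02421
NF = 10 log₁₀(1.02421) = 0.104 dB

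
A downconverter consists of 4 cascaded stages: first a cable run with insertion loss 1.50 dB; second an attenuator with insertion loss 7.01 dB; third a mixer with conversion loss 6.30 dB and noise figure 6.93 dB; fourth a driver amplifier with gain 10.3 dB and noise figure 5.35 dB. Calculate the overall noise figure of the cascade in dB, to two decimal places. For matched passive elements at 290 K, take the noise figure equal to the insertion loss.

Convert to linear (a loss of L dB is a gain of −L dB): F_i = 10^(NF_i/10), G_i = 10^(G_i,dB/10)
  Stage 1: F_1 = 10^(1.50/10) = 1.413, G_1 = 10^(−1.50/10) = 0.7079
  Stage 2: F_2 = 10^(7.01/10) = 5.023, G_2 = 10^(−7.01/10) = 0.1991
  Stage 3: F_3 = 10^(6.93/10) = 4.932, G_3 = 10^(−6.30/10) = 0.2344
  Stage 4: F_4 = 10^(5.35/10) = 3.428, G_4 = 10^(10.3/10) = 10.72
Friis cascade:
  F = 1.413 + (5.023 − 1)/0.7079 + (4.932 − 1)/0.1409 + (3.428 − 1)/0.03304 = 108.5
NF = 10 log₁₀(108.5) = 20.35 dB

20.35 dB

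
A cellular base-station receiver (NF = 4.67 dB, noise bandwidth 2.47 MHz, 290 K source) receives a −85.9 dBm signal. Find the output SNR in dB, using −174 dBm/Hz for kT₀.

Noise floor: N = −174 + 10 log₁₀(B) + NF
10 log₁₀(2.47×10⁶) = 63.93 dB
N = −174 + 63.93 + 4.67 = −105.40 dBm
SNR = P_sig − N = −85.9 − (−105.40) = 19.50 dB → 19.5 dB

19.5 dB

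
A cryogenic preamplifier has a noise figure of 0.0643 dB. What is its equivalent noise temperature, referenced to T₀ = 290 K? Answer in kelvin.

F = 10^(0.0643/10) = 1.01492
T_e = (F − 1)·T₀ = (1.01492 − 1) × 290 = 4.33 K

4.33 K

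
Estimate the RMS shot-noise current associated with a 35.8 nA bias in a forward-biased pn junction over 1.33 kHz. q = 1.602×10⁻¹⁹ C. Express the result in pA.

I_n = √(2qI·B)
2qI·B = 2 × 1.602×10⁻¹⁹ × 3.58×10⁻⁸ × 1.33×10³ = 1.53×10⁻²³ A²
I_n = √(1.53×10⁻²³) = 3.91×10⁻¹² A = 3.91 pA

3.91 pA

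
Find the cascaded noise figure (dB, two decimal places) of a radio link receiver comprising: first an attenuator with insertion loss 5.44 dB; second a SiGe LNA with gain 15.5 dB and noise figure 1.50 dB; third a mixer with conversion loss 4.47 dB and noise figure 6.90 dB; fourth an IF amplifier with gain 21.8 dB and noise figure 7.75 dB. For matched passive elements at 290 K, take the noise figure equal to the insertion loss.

Convert to linear (a loss of L dB is a gain of −L dB): F_i = 10^(NF_i/10), G_i = 10^(G_i,dB/10)
  Stage 1: F_1 = 10^(5.44/10) = 3.499, G_1 = 10^(−5.44/10) = 0.2858
  Stage 2: F_2 = 10^(1.50/10) = 1.413, G_2 = 10^(15.5/10) = 35.48
  Stage 3: F_3 = 10^(6.90/10) = 4.898, G_3 = 10^(−4.47/10) = 0.3573
  Stage 4: F_4 = 10^(7.75/10) = 5.957, G_4 = 10^(21.8/10) = 151.4
Friis cascade:
  F = 3.499 + (1.413 − 1)/0.2858 + (4.898 − 1)/10.14 + (5.957 − 1)/3.622 = 6.696
NF = 10 log₁₀(6.696) = 8.26 dB

8.26 dB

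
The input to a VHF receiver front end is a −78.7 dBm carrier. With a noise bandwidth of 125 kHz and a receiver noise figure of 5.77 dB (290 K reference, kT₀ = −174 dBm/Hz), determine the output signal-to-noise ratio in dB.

Noise floor: N = −174 + 10 log₁₀(B) + NF
10 log₁₀(1.25×10⁵) = 50.97 dB
N = −174 + 50.97 + 5.77 = −117.26 dBm
SNR = P_sig − N = −78.7 − (−117.26) = 38.56 dB → 38.6 dB

38.6 dB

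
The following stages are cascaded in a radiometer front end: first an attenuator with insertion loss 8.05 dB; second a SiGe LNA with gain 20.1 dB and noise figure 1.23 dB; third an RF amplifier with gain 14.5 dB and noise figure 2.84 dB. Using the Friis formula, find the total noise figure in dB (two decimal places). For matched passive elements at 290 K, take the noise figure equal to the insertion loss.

Convert to linear (a loss of L dB is a gain of −L dB): F_i = 10^(NF_i/10), G_i = 10^(G_i,dB/10)
  Stage 1: F_1 = 10^(8.05/10) = 6.383, G_1 = 10^(−8.05/10) = 0.1567
  Stage 2: F_2 = 10^(1.23/10) = 1.327, G_2 = 10^(20.1/10) = 102.3
  Stage 3: F_3 = 10^(2.84/10) = 1.923, G_3 = 10^(14.5/10) = 28.18
Friis cascade:
  F = 6.383 + (1.327 − 1)/0.1567 + (1.923 − 1)/16.03 = 8.530
NF = 10 log₁₀(8.530) = 9.31 dB

9.31 dB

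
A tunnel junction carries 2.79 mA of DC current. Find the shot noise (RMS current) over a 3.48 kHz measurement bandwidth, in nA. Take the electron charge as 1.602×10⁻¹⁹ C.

I_n = √(2qI·B)
2qI·B = 2 × 1.602×10⁻¹⁹ × 2.79×10⁻³ × 3.48×10³ = 3.11×10⁻¹⁸ A²
I_n = √(3.11×10⁻¹⁸) = 1.76×10⁻⁹ A = 1.76 nA

1.76 nA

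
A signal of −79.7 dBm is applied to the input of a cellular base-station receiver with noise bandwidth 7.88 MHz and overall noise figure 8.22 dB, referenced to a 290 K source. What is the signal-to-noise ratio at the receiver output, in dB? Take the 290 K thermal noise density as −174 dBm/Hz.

Noise floor: N = −174 + 10 log₁₀(B) + NF
10 log₁₀(7.88×10⁶) = 68.97 dB
N = −174 + 68.97 + 8.22 = −96.81 dBm
SNR = P_sig − N = −79.7 − (−96.81) = 17.11 dB → 17.1 dB

17.1 dB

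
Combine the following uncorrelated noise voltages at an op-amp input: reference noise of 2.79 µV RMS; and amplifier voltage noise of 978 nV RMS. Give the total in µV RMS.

2.96 µV

Uncorrelated sources add in power (mean-square): V_tot = √(ΣV_i²)
V_tot = √[(2.79×10⁻⁶)² + (9.78×10⁻⁷)²] = 2.96×10⁻⁶ V = 2.96 µV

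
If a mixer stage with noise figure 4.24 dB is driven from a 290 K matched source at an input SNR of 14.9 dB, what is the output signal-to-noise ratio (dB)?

By definition F = SNR_in/SNR_out, so in dB: SNR_out = SNR_in − NF
SNR_out = 14.9 − 4.24 = 10.66 dB

10.66 dB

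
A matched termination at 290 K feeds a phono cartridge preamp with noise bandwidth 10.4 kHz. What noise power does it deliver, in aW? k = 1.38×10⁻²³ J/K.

41.6 aW

P_n = kTB = 1.38×10⁻²³ × 290 × 1.04×10⁴ = 4.16×10⁻¹⁷ W = 41.6 aW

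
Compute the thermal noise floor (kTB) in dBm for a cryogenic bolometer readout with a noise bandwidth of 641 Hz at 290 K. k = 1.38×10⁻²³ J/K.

P_n = kTB = 1.38×10⁻²³ × 290 × 6.41×10² = 2.57×10⁻¹⁸ W
In dBm: 10 log₁₀(2.57×10⁻¹⁸ / 10⁻³) = −145.9 dBm

−145.9 dBm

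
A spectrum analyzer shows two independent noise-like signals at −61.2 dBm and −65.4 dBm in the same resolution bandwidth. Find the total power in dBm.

Convert to linear, add, convert back:
P₁ = 7.59×10⁻¹⁰ W, P₂ = 2.88×10⁻¹⁰ W
P_tot = 1.05×10⁻⁹ W → 10 log₁₀(P_tot / 10⁻³) = −59.8 dBm

−59.8 dBm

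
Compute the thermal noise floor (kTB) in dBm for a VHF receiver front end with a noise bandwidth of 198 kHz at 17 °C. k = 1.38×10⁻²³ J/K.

T = 17 °C + 273.15 = 290.15 K
P_n = kTB = 1.38×10⁻²³ × 290.15 × 1.98×10⁵ = 7.93×10⁻¹⁶ W
In dBm: 10 log₁₀(7.93×10⁻¹⁶ / 10⁻³) = −121.0 dBm

−121.0 dBm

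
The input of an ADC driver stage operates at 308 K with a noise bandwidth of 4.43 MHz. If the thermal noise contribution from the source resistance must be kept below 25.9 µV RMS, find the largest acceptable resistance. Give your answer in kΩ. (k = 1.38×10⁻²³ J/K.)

Johnson–Nyquist: V_n = √(4kTRB) ⇒ R = V_n² / (4kTB)
4kTB = 4 × 1.38×10⁻²³ × 308 × 4.43×10⁶ = 7.53×10⁻¹⁴
R = (2.59×10⁻⁵)² / 7.53×10⁻¹⁴ = 8.91×10³ Ω = 8.91 kΩ

8.91 kΩ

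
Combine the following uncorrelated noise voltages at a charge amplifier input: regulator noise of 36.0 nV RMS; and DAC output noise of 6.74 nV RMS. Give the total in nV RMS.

36.6 nV

Uncorrelated sources add in power (mean-square): V_tot = √(ΣV_i²)
V_tot = √[(3.60×10⁻⁸)² + (6.74×10⁻⁹)²] = 3.66×10⁻⁸ V = 36.6 nV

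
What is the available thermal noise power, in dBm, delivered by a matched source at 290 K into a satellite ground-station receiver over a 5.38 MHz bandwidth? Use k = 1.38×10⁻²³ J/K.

P_n = kTB = 1.38×10⁻²³ × 290 × 5.38×10⁶ = 2.15×10⁻¹⁴ W
In dBm: 10 log₁₀(2.15×10⁻¹⁴ / 10⁻³) = −106.7 dBm

−106.7 dBm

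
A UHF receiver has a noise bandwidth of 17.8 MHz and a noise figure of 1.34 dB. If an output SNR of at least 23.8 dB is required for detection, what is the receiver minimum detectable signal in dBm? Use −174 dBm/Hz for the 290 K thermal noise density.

−76.4 dBm

Sensitivity = −174 + 10 log₁₀(B) + NF + SNR_min
= −174 + 72.5 + 1.34 + 23.8
= −76.36 dBm → −76.4 dBm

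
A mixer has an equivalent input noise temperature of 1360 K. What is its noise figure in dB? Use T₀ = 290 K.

7.55 dB

F = 1 + T_e/T₀ = 1 + 1360/290 = 5.68966
NF = 10 log₁₀(5.68966) = 7.55 dB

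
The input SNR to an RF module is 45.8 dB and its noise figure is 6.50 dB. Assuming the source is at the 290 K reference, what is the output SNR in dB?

By definition F = SNR_in/SNR_out, so in dB: SNR_out = SNR_in − NF
SNR_out = 45.8 − 6.50 = 39.30 dB

39.30 dB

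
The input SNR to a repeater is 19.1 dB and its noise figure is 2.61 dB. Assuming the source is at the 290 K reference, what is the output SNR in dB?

By definition F = SNR_in/SNR_out, so in dB: SNR_out = SNR_in − NF
SNR_out = 19.1 − 2.61 = 16.49 dB

16.49 dB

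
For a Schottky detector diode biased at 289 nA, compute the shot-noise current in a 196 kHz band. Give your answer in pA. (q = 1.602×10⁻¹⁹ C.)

I_n = √(2qI·B)
2qI·B = 2 × 1.602×10⁻¹⁹ × 2.89×10⁻⁷ × 1.96×10⁵ = 1.81×10⁻²⁰ A²
I_n = √(1.81×10⁻²⁰) = 1.35×10⁻¹⁰ A = 135 pA

135 pA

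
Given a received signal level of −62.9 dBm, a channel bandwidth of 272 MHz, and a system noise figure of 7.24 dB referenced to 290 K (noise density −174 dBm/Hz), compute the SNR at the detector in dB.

Noise floor: N = −174 + 10 log₁₀(B) + NF
10 log₁₀(2.72×10⁸) = 84.35 dB
N = −174 + 84.35 + 7.24 = −82.41 dBm
SNR = P_sig − N = −62.9 − (−82.41) = 19.51 dB → 19.5 dB

19.5 dB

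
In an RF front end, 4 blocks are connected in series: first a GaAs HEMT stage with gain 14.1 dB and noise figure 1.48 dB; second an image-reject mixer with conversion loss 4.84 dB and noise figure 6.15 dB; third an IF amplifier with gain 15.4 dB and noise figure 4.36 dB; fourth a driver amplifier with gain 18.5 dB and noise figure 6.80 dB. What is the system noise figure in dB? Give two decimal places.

Convert to linear (a loss of L dB is a gain of −L dB): F_i = 10^(NF_i/10), G_i = 10^(G_i,dB/10)
  Stage 1: F_1 = 10^(1.48/10) = 1.406, G_1 = 10^(14.1/10) = 25.70
  Stage 2: F_2 = 10^(6.15/10) = 4.121, G_2 = 10^(−4.84/10) = 0.3281
  Stage 3: F_3 = 10^(4.36/10) = 2.729, G_3 = 10^(15.4/10) = 34.67
  Stage 4: F_4 = 10^(6.80/10) = 4.786, G_4 = 10^(18.5/10) = 70.79
Friis cascade:
  F = 1.406 + (4.121 − 1)/25.70 + (2.729 − 1)/8.433 + (4.786 − 1)/292.4 = 1.745
NF = 10 log₁₀(1.745) = 2.42 dB

2.42 dB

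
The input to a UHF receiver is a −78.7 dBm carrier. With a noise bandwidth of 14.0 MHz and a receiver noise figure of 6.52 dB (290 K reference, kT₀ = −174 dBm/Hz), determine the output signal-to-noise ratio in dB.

Noise floor: N = −174 + 10 log₁₀(B) + NF
10 log₁₀(1.40×10⁷) = 71.46 dB
N = −174 + 71.46 + 6.52 = −96.02 dBm
SNR = P_sig − N = −78.7 − (−96.02) = 17.32 dB → 17.3 dB

17.3 dB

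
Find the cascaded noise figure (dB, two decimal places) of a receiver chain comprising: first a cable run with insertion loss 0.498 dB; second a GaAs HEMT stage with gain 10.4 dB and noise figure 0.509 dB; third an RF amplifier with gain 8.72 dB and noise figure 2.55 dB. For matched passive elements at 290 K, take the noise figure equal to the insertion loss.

1.28 dB

Convert to linear (a loss of L dB is a gain of −L dB): F_i = 10^(NF_i/10), G_i = 10^(G_i,dB/10)
  Stage 1: F_1 = 10^(0.498/10) = 1.122, G_1 = 10^(−0.498/10) = 0.8917
  Stage 2: F_2 = 10^(0.509/10) = 1.124, G_2 = 10^(10.4/10) = 10.96
  Stage 3: F_3 = 10^(2.55/10) = 1.799, G_3 = 10^(8.72/10) = 7.447
Friis cascade:
  F = 1.122 + (1.124 − 1)/0.8917 + (1.799 − 1)/9.777 = 1.343
NF = 10 log₁₀(1.343) = 1.28 dB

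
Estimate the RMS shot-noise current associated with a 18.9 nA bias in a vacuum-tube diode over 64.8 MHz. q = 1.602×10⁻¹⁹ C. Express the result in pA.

I_n = √(2qI·B)
2qI·B = 2 × 1.602×10⁻¹⁹ × 1.89×10⁻⁸ × 6.48×10⁷ = 3.92×10⁻¹⁹ A²
I_n = √(3.92×10⁻¹⁹) = 6.26×10⁻¹⁰ A = 626 pA

626 pA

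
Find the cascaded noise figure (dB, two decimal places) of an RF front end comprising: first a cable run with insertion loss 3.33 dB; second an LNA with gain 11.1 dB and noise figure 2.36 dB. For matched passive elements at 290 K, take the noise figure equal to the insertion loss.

5.69 dB

Convert to linear (a loss of L dB is a gain of −L dB): F_i = 10^(NF_i/10), G_i = 10^(G_i,dB/10)
  Stage 1: F_1 = 10^(3.33/10) = 2.153, G_1 = 10^(−3.33/10) = 0.4645
  Stage 2: F_2 = 10^(2.36/10) = 1.722, G_2 = 10^(11.1/10) = 12.88
Friis cascade:
  F = 2.153 + (1.722 − 1)/0.4645 = 3.707
NF = 10 log₁₀(3.707) = 5.69 dB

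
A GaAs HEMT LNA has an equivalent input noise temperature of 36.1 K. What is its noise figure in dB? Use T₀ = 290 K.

F = 1 + T_e/T₀ = 1 + 36.1/290 = 1.12448
NF = 10 log₁₀(1.12448) = 0.510 dB

0.510 dB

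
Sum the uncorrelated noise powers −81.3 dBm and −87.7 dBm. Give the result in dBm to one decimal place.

−80.4 dBm

Convert to linear, add, convert back:
P₁ = 7.41×10⁻¹² W, P₂ = 1.70×10⁻¹² W
P_tot = 9.11×10⁻¹² W → 10 log₁₀(P_tot / 10⁻³) = −80.4 dBm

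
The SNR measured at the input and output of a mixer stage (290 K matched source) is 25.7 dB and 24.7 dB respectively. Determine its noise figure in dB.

1.0 dB

NF (dB) = SNR_in(dB) − SNR_out(dB) when the source is at T₀
NF = 25.7 − 24.7 = 1.0 dB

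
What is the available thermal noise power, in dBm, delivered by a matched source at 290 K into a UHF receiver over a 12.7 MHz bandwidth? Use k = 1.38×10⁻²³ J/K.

−102.9 dBm

P_n = kTB = 1.38×10⁻²³ × 290 × 1.27×10⁷ = 5.08×10⁻¹⁴ W
In dBm: 10 log₁₀(5.08×10⁻¹⁴ / 10⁻³) = −102.9 dBm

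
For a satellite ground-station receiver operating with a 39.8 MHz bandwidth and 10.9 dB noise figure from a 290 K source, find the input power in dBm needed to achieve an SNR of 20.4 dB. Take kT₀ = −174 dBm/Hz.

Sensitivity = −174 + 10 log₁₀(B) + NF + SNR_min
= −174 + 76 + 10.9 + 20.4
= −66.7 dBm → −66.7 dBm

−66.7 dBm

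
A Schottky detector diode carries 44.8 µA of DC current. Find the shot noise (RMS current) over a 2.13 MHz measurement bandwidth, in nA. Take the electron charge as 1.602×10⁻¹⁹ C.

I_n = √(2qI·B)
2qI·B = 2 × 1.602×10⁻¹⁹ × 4.48×10⁻⁵ × 2.13×10⁶ = 3.06×10⁻¹⁷ A²
I_n = √(3.06×10⁻¹⁷) = 5.53×10⁻⁹ A = 5.53 nA

5.53 nA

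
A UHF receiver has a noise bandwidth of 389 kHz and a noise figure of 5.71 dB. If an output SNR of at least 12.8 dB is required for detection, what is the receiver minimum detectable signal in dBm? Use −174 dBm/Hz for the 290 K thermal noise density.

−99.6 dBm

Sensitivity = −174 + 10 log₁₀(B) + NF + SNR_min
= −174 + 55.9 + 5.71 + 12.8
= −99.59 dBm → −99.6 dBm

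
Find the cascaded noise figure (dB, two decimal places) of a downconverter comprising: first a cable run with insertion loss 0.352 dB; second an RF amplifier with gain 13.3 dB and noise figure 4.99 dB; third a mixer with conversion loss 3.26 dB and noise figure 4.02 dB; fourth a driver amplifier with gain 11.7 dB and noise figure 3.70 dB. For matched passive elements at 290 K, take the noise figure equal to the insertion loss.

Convert to linear (a loss of L dB is a gain of −L dB): F_i = 10^(NF_i/10), G_i = 10^(G_i,dB/10)
  Stage 1: F_1 = 10^(0.352/10) = 1.084, G_1 = 10^(−0.352/10) = 0.9221
  Stage 2: F_2 = 10^(4.99/10) = 3.155, G_2 = 10^(13.3/10) = 21.38
  Stage 3: F_3 = 10^(4.02/10) = 2.523, G_3 = 10^(−3.26/10) = 0.4721
  Stage 4: F_4 = 10^(3.70/10) = 2.344, G_4 = 10^(11.7/10) = 14.79
Friis cascade:
  F = 1.084 + (3.155 − 1)/0.9221 + (2.523 − 1)/19.72 + (2.344 − 1)/9.307 = 3.643
NF = 10 log₁₀(3.643) = 5.61 dB

5.61 dB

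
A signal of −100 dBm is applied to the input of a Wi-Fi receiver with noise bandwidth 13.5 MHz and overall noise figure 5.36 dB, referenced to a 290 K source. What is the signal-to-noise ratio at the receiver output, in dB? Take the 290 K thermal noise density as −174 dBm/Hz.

−2.7 dB

Noise floor: N = −174 + 10 log₁₀(B) + NF
10 log₁₀(1.35×10⁷) = 71.3 dB
N = −174 + 71.3 + 5.36 = −97.34 dBm
SNR = P_sig − N = −100 − (−97.34) = −2.66 dB → −2.7 dB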